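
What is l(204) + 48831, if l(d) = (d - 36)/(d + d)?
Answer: 830134/17 ≈ 48831.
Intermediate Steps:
l(d) = (-36 + d)/(2*d) (l(d) = (-36 + d)/((2*d)) = (-36 + d)*(1/(2*d)) = (-36 + d)/(2*d))
l(204) + 48831 = (½)*(-36 + 204)/204 + 48831 = (½)*(1/204)*168 + 48831 = 7/17 + 48831 = 830134/17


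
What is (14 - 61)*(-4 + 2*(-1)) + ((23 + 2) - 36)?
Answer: 271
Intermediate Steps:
(14 - 61)*(-4 + 2*(-1)) + ((23 + 2) - 36) = -47*(-4 - 2) + (25 - 36) = -47*(-6) - 11 = 282 - 11 = 271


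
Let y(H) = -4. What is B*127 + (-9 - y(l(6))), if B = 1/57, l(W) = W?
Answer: -158/57 ≈ -2.7719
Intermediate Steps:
B = 1/57 ≈ 0.017544
B*127 + (-9 - y(l(6))) = (1/57)*127 + (-9 - 1*(-4)) = 127/57 + (-9 + 4) = 127/57 - 5 = -158/57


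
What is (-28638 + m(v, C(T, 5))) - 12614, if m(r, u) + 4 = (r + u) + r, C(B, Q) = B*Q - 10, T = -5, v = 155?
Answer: -40981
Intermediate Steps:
C(B, Q) = -10 + B*Q
m(r, u) = -4 + u + 2*r (m(r, u) = -4 + ((r + u) + r) = -4 + (u + 2*r) = -4 + u + 2*r)
(-28638 + m(v, C(T, 5))) - 12614 = (-28638 + (-4 + (-10 - 5*5) + 2*155)) - 12614 = (-28638 + (-4 + (-10 - 25) + 310)) - 12614 = (-28638 + (-4 - 35 + 310)) - 12614 = (-28638 + 271) - 12614 = -28367 - 12614 = -40981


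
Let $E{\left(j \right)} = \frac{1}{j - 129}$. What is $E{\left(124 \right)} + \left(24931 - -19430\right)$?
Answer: $\frac{221804}{5} \approx 44361.0$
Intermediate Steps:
$E{\left(j \right)} = \frac{1}{-129 + j}$
$E{\left(124 \right)} + \left(24931 - -19430\right) = \frac{1}{-129 + 124} + \left(24931 - -19430\right) = \frac{1}{-5} + \left(24931 + 19430\right) = - \frac{1}{5} + 44361 = \frac{221804}{5}$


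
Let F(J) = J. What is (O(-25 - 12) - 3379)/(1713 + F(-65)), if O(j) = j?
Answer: -427/206 ≈ -2.0728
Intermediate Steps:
(O(-25 - 12) - 3379)/(1713 + F(-65)) = ((-25 - 12) - 3379)/(1713 - 65) = (-37 - 3379)/1648 = -3416*1/1648 = -427/206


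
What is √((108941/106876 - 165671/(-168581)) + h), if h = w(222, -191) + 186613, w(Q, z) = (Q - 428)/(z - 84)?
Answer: √7726981429609285878183611/6434736770 ≈ 431.99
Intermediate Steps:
w(Q, z) = (-428 + Q)/(-84 + z)
h = 51318781/275 (h = (-428 + 222)/(-84 - 191) + 186613 = -206/(-275) + 186613 = -1/275*(-206) + 186613 = 206/275 + 186613 = 51318781/275 ≈ 1.8661e+5)
√((108941/106876 - 165671/(-168581)) + h) = √((108941/106876 - 165671/(-168581)) + 51318781/275) = √((108941*(1/106876) - 165671*(-1/168581)) + 51318781/275) = √((15563/15268 + 165671/168581) + 51318781/275) = √(5153090931/2573894708 + 51318781/275) = √(12008232357901543/64347367700) = √7726981429609285878183611/6434736770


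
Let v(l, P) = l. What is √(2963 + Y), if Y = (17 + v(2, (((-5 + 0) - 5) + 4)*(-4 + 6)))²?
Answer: 2*√831 ≈ 57.654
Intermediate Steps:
Y = 361 (Y = (17 + 2)² = 19² = 361)
√(2963 + Y) = √(2963 + 361) = √3324 = 2*√831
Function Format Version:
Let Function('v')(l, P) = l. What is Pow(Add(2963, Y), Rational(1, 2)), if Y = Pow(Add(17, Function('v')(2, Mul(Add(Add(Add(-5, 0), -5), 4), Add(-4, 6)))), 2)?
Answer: Mul(2, Pow(831, Rational(1, 2))) ≈ 57.654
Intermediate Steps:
Y = 361 (Y = Pow(Add(17, 2), 2) = Pow(19, 2) = 361)
Pow(Add(2963, Y), Rational(1, 2)) = Pow(Add(2963, 361), Rational(1, 2)) = Pow(3324, Rational(1, 2)) = Mul(2, Pow(831, Rational(1, 2)))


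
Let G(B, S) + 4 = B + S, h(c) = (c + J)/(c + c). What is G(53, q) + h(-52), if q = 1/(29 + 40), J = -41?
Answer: 358145/7176 ≈ 49.909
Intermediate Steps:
q = 1/69 ≈ 0.014493
h(c) = (-41 + c)/(2*c) (h(c) = (c - 41)/(c + c) = (-41 + c)/((2*c)) = (-41 + c)*(1/(2*c)) = (-41 + c)/(2*c))
G(B, S) = -4 + B + S (G(B, S) = -4 + (B + S) = -4 + B + S)
G(53, q) + h(-52) = (-4 + 53 + 1/69) + (1/2)*(-41 - 52)/(-52) = 3382/69 + (1/2)*(-1/52)*(-93) = 3382/69 + 93/104 = 358145/7176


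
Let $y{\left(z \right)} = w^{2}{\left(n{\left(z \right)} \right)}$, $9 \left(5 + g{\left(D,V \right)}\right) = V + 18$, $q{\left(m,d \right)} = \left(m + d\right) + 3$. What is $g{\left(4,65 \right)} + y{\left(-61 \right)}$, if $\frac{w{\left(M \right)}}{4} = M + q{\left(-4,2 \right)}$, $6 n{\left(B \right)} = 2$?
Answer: $\frac{98}{3} \approx 32.667$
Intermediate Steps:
$n{\left(B \right)} = \frac{1}{3}$ ($n{\left(B \right)} = \frac{1}{6} \cdot 2 = \frac{1}{3}$)
$q{\left(m,d \right)} = 3 + d + m$ ($q{\left(m,d \right)} = \left(d + m\right) + 3 = 3 + d + m$)
$w{\left(M \right)} = 4 + 4 M$ ($w{\left(M \right)} = 4 \left(M + \left(3 + 2 - 4\right)\right) = 4 \left(M + 1\right) = 4 \left(1 + M\right) = 4 + 4 M$)
$g{\left(D,V \right)} = -3 + \frac{V}{9}$ ($g{\left(D,V \right)} = -5 + \frac{V + 18}{9} = -5 + \frac{18 + V}{9} = -5 + \left(2 + \frac{V}{9}\right) = -3 + \frac{V}{9}$)
$y{\left(z \right)} = \frac{256}{9}$ ($y{\left(z \right)} = \left(4 + 4 \cdot \frac{1}{3}\right)^{2} = \left(4 + \frac{4}{3}\right)^{2} = \left(\frac{16}{3}\right)^{2} = \frac{256}{9}$)
$g{\left(4,65 \right)} + y{\left(-61 \right)} = \left(-3 + \frac{1}{9} \cdot 65\right) + \frac{256}{9} = \left(-3 + \frac{65}{9}\right) + \frac{256}{9} = \frac{38}{9} + \frac{256}{9} = \frac{98}{3}$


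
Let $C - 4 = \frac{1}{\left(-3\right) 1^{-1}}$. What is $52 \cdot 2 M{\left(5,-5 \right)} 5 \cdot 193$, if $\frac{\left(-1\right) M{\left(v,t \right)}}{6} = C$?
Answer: $-2207920$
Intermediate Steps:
$C = \frac{11}{3}$ ($C = 4 + \frac{1}{\left(-3\right) 1^{-1}} = 4 + \frac{1}{\left(-3\right) 1} = 4 + \frac{1}{-3} = 4 - \frac{1}{3} = \frac{11}{3} \approx 3.6667$)
$M{\left(v,t \right)} = -22$ ($M{\left(v,t \right)} = \left(-6\right) \frac{11}{3} = -22$)
$52 \cdot 2 M{\left(5,-5 \right)} 5 \cdot 193 = 52 \cdot 2 \left(-22\right) 5 \cdot 193 = 52 \left(\left(-44\right) 5\right) 193 = 52 \left(-220\right) 193 = \left(-11440\right) 193 = -2207920$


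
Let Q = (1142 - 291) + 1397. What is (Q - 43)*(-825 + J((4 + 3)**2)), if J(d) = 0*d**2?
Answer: -1819125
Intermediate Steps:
J(d) = 0
Q = 2248 (Q = 851 + 1397 = 2248)
(Q - 43)*(-825 + J((4 + 3)**2)) = (2248 - 43)*(-825 + 0) = 2205*(-825) = -1819125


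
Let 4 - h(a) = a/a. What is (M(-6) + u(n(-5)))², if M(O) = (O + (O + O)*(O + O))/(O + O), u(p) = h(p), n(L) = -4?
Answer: 289/4 ≈ 72.250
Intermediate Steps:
h(a) = 3 (h(a) = 4 - a/a = 4 - 1*1 = 4 - 1 = 3)
u(p) = 3
M(O) = (O + 4*O²)/(2*O) (M(O) = (O + (2*O)*(2*O))/((2*O)) = (O + 4*O²)*(1/(2*O)) = (O + 4*O²)/(2*O))
(M(-6) + u(n(-5)))² = ((½ + 2*(-6)) + 3)² = ((½ - 12) + 3)² = (-23/2 + 3)² = (-17/2)² = 289/4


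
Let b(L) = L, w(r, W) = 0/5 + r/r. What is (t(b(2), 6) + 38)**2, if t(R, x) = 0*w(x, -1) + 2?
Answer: 1600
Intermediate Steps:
w(r, W) = 1 (w(r, W) = 0*(1/5) + 1 = 0 + 1 = 1)
t(R, x) = 2 (t(R, x) = 0*1 + 2 = 0 + 2 = 2)
(t(b(2), 6) + 38)**2 = (2 + 38)**2 = 40**2 = 1600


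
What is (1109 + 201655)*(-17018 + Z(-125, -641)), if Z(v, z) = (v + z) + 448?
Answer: -3515116704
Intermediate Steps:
Z(v, z) = 448 + v + z
(1109 + 201655)*(-17018 + Z(-125, -641)) = (1109 + 201655)*(-17018 + (448 - 125 - 641)) = 202764*(-17018 - 318) = 202764*(-17336) = -3515116704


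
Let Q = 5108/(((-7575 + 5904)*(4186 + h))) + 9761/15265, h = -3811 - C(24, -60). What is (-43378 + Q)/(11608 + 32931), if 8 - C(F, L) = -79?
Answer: -1852680489791/1902294539640 ≈ -0.97392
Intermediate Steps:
C(F, L) = 87 (C(F, L) = 8 - 1*(-79) = 8 + 79 = 87)
h = -3898 (h = -3811 - 1*87 = -3811 - 87 = -3898)
Q = 26857489/42710760 (Q = 5108/(((-7575 + 5904)*(4186 - 3898))) + 9761/15265 = 5108/((-1671*288)) + 9761*(1/15265) = 5108/(-481248) + 227/355 = 5108*(-1/481248) + 227/355 = -1277/120312 + 227/355 = 26857489/42710760 ≈ 0.62882)
(-43378 + Q)/(11608 + 32931) = (-43378 + 26857489/42710760)/(11608 + 32931) = -1852680489791/42710760/44539 = -1852680489791/42710760*1/44539 = -1852680489791/1902294539640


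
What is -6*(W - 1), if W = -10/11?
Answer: 126/11 ≈ 11.455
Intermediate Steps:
W = -10/11 (W = -10*1/11 = -10/11 ≈ -0.90909)
-6*(W - 1) = -6*(-10/11 - 1) = -6*(-21/11) = 126/11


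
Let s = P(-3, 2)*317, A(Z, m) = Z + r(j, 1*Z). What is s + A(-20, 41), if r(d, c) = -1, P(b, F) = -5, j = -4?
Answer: -1606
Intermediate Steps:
A(Z, m) = -1 + Z (A(Z, m) = Z - 1 = -1 + Z)
s = -1585 (s = -5*317 = -1585)
s + A(-20, 41) = -1585 + (-1 - 20) = -1585 - 21 = -1606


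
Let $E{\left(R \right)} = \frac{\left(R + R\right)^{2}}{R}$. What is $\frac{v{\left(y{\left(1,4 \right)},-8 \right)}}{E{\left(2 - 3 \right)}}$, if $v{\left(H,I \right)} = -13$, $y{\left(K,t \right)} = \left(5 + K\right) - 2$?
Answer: $\frac{13}{4} \approx 3.25$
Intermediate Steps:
$y{\left(K,t \right)} = 3 + K$
$E{\left(R \right)} = 4 R$ ($E{\left(R \right)} = \frac{\left(2 R\right)^{2}}{R} = \frac{4 R^{2}}{R} = 4 R$)
$\frac{v{\left(y{\left(1,4 \right)},-8 \right)}}{E{\left(2 - 3 \right)}} = - \frac{13}{4 \left(2 - 3\right)} = - \frac{13}{4 \left(-1\right)} = - \frac{13}{-4} = \left(-13\right) \left(- \frac{1}{4}\right) = \frac{13}{4}$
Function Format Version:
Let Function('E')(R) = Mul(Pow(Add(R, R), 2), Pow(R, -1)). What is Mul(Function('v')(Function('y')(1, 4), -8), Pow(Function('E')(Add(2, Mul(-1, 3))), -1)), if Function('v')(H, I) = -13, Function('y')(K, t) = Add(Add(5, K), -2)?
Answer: Rational(13, 4) ≈ 3.2500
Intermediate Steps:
Function('y')(K, t) = Add(3, K)
Function('E')(R) = Mul(4, R) (Function('E')(R) = Mul(Pow(Mul(2, R), 2), Pow(R, -1)) = Mul(Mul(4, Pow(R, 2)), Pow(R, -1)) = Mul(4, R))
Mul(Function('v')(Function('y')(1, 4), -8), Pow(Function('E')(Add(2, Mul(-1, 3))), -1)) = Mul(-13, Pow(Mul(4, Add(2, Mul(-1, 3))), -1)) = Mul(-13, Pow(Mul(4, Add(2, -3)), -1)) = Mul(-13, Pow(Mul(4, -1), -1)) = Mul(-13, Pow(-4, -1)) = Mul(-13, Rational(-1, 4)) = Rational(13, 4)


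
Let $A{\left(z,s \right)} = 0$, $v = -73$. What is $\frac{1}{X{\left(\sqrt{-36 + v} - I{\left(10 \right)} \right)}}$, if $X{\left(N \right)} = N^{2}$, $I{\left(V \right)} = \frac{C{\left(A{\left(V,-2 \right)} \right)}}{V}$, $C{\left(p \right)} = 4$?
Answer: $\frac{25}{\left(2 - 5 i \sqrt{109}\right)^{2}} \approx -0.009134 + 0.00070093 i$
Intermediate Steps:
$I{\left(V \right)} = \frac{4}{V}$
$\frac{1}{X{\left(\sqrt{-36 + v} - I{\left(10 \right)} \right)}} = \frac{1}{\left(\sqrt{-36 - 73} - \frac{4}{10}\right)^{2}} = \frac{1}{\left(\sqrt{-109} - 4 \cdot \frac{1}{10}\right)^{2}} = \frac{1}{\left(i \sqrt{109} - \frac{2}{5}\right)^{2}} = \frac{1}{\left(- \frac{2}{5} + i \sqrt{109}\right)^{2}}$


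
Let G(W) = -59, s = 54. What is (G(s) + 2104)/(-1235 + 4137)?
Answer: 2045/2902 ≈ 0.70469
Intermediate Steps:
(G(s) + 2104)/(-1235 + 4137) = (-59 + 2104)/(-1235 + 4137) = 2045/2902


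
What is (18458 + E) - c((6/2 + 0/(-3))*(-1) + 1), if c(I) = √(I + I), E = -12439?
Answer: 6019 - 2*I ≈ 6019.0 - 2.0*I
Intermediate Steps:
c(I) = √2*√I (c(I) = √(2*I) = √2*√I)
(18458 + E) - c((6/2 + 0/(-3))*(-1) + 1) = (18458 - 12439) - √2*√((6/2 + 0/(-3))*(-1) + 1) = 6019 - √2*√((6*(½) + 0*(-⅓))*(-1) + 1) = 6019 - √2*√((3 + 0)*(-1) + 1) = 6019 - √2*√(3*(-1) + 1) = 6019 - √2*√(-3 + 1) = 6019 - √2*√(-2) = 6019 - √2*I*√2 = 6019 - 2*I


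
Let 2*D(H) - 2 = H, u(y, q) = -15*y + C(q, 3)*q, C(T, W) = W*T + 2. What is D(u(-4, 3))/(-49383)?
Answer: -95/98766 ≈ -0.00096187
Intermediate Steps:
C(T, W) = 2 + T*W (C(T, W) = T*W + 2 = 2 + T*W)
u(y, q) = -15*y + q*(2 + 3*q) (u(y, q) = -15*y + (2 + q*3)*q = -15*y + (2 + 3*q)*q = -15*y + q*(2 + 3*q))
D(H) = 1 + H/2
D(u(-4, 3))/(-49383) = (1 + (-15*(-4) + 3*(2 + 3*3))/2)/(-49383) = (1 + (60 + 3*(2 + 9))/2)*(-1/49383) = (1 + (60 + 3*11)/2)*(-1/49383) = (1 + (60 + 33)/2)*(-1/49383) = (1 + (½)*93)*(-1/49383) = (1 + 93/2)*(-1/49383) = (95/2)*(-1/49383) = -95/98766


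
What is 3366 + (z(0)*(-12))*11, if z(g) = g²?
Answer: 3366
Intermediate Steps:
3366 + (z(0)*(-12))*11 = 3366 + (0²*(-12))*11 = 3366 + (0*(-12))*11 = 3366 + 0*11 = 3366 + 0 = 3366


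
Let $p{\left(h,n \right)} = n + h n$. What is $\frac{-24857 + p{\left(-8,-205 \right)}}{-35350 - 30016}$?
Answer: $\frac{239}{667} \approx 0.35832$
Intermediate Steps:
$\frac{-24857 + p{\left(-8,-205 \right)}}{-35350 - 30016} = \frac{-24857 - 205 \left(1 - 8\right)}{-35350 - 30016} = \frac{-24857 - -1435}{-65366} = \left(-24857 + 1435\right) \left(- \frac{1}{65366}\right) = \left(-23422\right) \left(- \frac{1}{65366}\right) = \frac{239}{667}$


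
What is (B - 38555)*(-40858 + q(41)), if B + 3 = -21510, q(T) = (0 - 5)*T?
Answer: 2466572284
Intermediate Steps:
q(T) = -5*T
B = -21513 (B = -3 - 21510 = -21513)
(B - 38555)*(-40858 + q(41)) = (-21513 - 38555)*(-40858 - 5*41) = -60068*(-40858 - 205) = -60068*(-41063) = 2466572284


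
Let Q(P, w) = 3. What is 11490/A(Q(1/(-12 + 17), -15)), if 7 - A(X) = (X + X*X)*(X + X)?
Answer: -2298/13 ≈ -176.77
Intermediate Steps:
A(X) = 7 - 2*X*(X + X²) (A(X) = 7 - (X + X*X)*(X + X) = 7 - (X + X²)*2*X = 7 - 2*X*(X + X²))
11490/A(Q(1/(-12 + 17), -15)) = 11490/(7 - 2*3² - 2*3³) = 11490/(7 - 2*9 - 2*27) = 11490/(7 - 18 - 54) = 11490/(-65) = 11490*(-1/65) = -2298/13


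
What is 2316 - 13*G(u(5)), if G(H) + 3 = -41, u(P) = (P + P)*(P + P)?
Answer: 2888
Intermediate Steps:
u(P) = 4*P² (u(P) = (2*P)*(2*P) = 4*P²)
G(H) = -44 (G(H) = -3 - 41 = -44)
2316 - 13*G(u(5)) = 2316 - 13*(-44) = 2316 - 1*(-572) = 2316 + 572 = 2888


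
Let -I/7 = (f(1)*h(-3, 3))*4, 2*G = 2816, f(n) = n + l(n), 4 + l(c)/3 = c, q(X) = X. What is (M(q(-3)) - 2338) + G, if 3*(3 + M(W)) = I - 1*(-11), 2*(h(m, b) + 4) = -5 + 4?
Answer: -3796/3 ≈ -1265.3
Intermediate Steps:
l(c) = -12 + 3*c
h(m, b) = -9/2 (h(m, b) = -4 + (-5 + 4)/2 = -4 + (½)*(-1) = -4 - ½ = -9/2)
f(n) = -12 + 4*n (f(n) = n + (-12 + 3*n) = -12 + 4*n)
G = 1408 (G = (½)*2816 = 1408)
I = -1008 (I = -7*(-12 + 4*1)*(-9/2)*4 = -7*(-12 + 4)*(-9/2)*4 = -7*(-8*(-9/2))*4 = -252*4 = -7*144 = -1008)
M(W) = -1006/3 (M(W) = -3 + (-1008 - 1*(-11))/3 = -3 + (-1008 + 11)/3 = -3 + (⅓)*(-997) = -3 - 997/3 = -1006/3)
(M(q(-3)) - 2338) + G = (-1006/3 - 2338) + 1408 = -8020/3 + 1408 = -3796/3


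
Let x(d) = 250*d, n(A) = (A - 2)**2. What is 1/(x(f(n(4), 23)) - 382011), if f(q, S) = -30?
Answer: -1/389511 ≈ -2.5673e-6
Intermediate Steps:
n(A) = (-2 + A)**2
1/(x(f(n(4), 23)) - 382011) = 1/(250*(-30) - 382011) = 1/(-7500 - 382011) = 1/(-389511) = -1/389511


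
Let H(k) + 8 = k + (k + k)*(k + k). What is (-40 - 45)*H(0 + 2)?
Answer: -850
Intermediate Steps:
H(k) = -8 + k + 4*k² (H(k) = -8 + (k + (k + k)*(k + k)) = -8 + (k + (2*k)*(2*k)) = -8 + (k + 4*k²) = -8 + k + 4*k²)
(-40 - 45)*H(0 + 2) = (-40 - 45)*(-8 + (0 + 2) + 4*(0 + 2)²) = -85*(-8 + 2 + 4*2²) = -85*(-8 + 2 + 4*4) = -85*(-8 + 2 + 16) = -85*10 = -850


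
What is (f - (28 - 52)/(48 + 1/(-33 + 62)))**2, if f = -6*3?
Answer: 594286884/1940449 ≈ 306.26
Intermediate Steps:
f = -18
(f - (28 - 52)/(48 + 1/(-33 + 62)))**2 = (-18 - (28 - 52)/(48 + 1/(-33 + 62)))**2 = (-18 - (-24)/(48 + 1/29))**2 = (-18 - (-24)/1393/29)**2 = (-18 - (-24)*29/1393)**2 = (-18 - 1*(-696/1393))**2 = (-18 + 696/1393)**2 = (-24378/1393)**2 = 594286884/1940449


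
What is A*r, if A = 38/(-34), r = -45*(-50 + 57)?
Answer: 5985/17 ≈ 352.06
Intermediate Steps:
r = -315 (r = -45*7 = -315)
A = -19/17 (A = 38*(-1/34) = -19/17 ≈ -1.1176)
A*r = -19/17*(-315) = 5985/17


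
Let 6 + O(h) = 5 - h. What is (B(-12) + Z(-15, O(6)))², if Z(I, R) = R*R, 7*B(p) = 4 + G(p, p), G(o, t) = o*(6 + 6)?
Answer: 841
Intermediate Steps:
G(o, t) = 12*o (G(o, t) = o*12 = 12*o)
B(p) = 4/7 + 12*p/7 (B(p) = (4 + 12*p)/7 = 4/7 + 12*p/7)
O(h) = -1 - h (O(h) = -6 + (5 - h) = -1 - h)
Z(I, R) = R²
(B(-12) + Z(-15, O(6)))² = ((4/7 + (12/7)*(-12)) + (-1 - 1*6)²)² = ((4/7 - 144/7) + (-1 - 6)²)² = (-20 + (-7)²)² = (-20 + 49)² = 29² = 841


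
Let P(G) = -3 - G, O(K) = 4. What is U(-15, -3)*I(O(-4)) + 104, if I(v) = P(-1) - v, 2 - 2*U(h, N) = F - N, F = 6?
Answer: 125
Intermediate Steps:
U(h, N) = -2 + N/2 (U(h, N) = 1 - (6 - N)/2 = 1 + (-3 + N/2) = -2 + N/2)
I(v) = -2 - v (I(v) = (-3 - 1*(-1)) - v = (-3 + 1) - v = -2 - v)
U(-15, -3)*I(O(-4)) + 104 = (-2 + (1/2)*(-3))*(-2 - 1*4) + 104 = (-2 - 3/2)*(-2 - 4) + 104 = -7/2*(-6) + 104 = 21 + 104 = 125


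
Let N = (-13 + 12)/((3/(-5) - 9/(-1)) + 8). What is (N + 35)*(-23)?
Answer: -65895/82 ≈ -803.60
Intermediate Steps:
N = -5/82 (N = -1/((3*(-1/5) - 9*(-1)) + 8) = -1/((-3/5 + 9) + 8) = -1/(42/5 + 8) = -1/82/5 = -1*5/82 = -5/82 ≈ -0.060976)
(N + 35)*(-23) = (-5/82 + 35)*(-23) = (2865/82)*(-23) = -65895/82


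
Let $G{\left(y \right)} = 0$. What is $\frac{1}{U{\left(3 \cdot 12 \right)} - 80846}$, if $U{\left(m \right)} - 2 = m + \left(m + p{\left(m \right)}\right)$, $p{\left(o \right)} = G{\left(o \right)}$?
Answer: $- \frac{1}{80772} \approx -1.2381 \cdot 10^{-5}$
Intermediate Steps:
$p{\left(o \right)} = 0$
$U{\left(m \right)} = 2 + 2 m$ ($U{\left(m \right)} = 2 + \left(m + \left(m + 0\right)\right) = 2 + \left(m + m\right) = 2 + 2 m$)
$\frac{1}{U{\left(3 \cdot 12 \right)} - 80846} = \frac{1}{\left(2 + 2 \cdot 3 \cdot 12\right) - 80846} = \frac{1}{\left(2 + 2 \cdot 36\right) - 80846} = \frac{1}{\left(2 + 72\right) - 80846} = \frac{1}{74 - 80846} = \frac{1}{-80772} = - \frac{1}{80772}$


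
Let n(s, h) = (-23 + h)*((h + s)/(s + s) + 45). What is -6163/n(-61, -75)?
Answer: 375943/275674 ≈ 1.3637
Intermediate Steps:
n(s, h) = (-23 + h)*(45 + (h + s)/(2*s)) (n(s, h) = (-23 + h)*((h + s)/((2*s)) + 45) = (-23 + h)*((h + s)*(1/(2*s)) + 45) = (-23 + h)*((h + s)/(2*s) + 45) = (-23 + h)*(45 + (h + s)/(2*s)))
-6163/n(-61, -75) = -6163*(-122/((-75)² - 23*(-75) + 91*(-61)*(-23 - 75))) = -6163*(-122/(5625 + 1725 + 91*(-61)*(-98))) = -6163*(-122/(5625 + 1725 + 543998)) = -6163/((½)*(-1/61)*551348) = -6163/(-275674/61) = -6163*(-61/275674) = 375943/275674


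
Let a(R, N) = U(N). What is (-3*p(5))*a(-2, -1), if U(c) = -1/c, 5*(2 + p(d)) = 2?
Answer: 24/5 ≈ 4.8000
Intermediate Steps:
p(d) = -8/5 (p(d) = -2 + (⅕)*2 = -2 + ⅖ = -8/5)
a(R, N) = -1/N
(-3*p(5))*a(-2, -1) = (-3*(-8/5))*(-1/(-1)) = 24*(-1*(-1))/5 = (24/5)*1 = 24/5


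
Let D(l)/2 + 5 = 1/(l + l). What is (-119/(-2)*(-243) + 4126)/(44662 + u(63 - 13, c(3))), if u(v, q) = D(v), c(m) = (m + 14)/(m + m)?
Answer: -516625/2232601 ≈ -0.23140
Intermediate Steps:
D(l) = -10 + 1/l (D(l) = -10 + 2/(l + l) = -10 + 2/((2*l)) = -10 + 2*(1/(2*l)) = -10 + 1/l)
c(m) = (14 + m)/(2*m) (c(m) = (14 + m)/((2*m)) = (14 + m)*(1/(2*m)) = (14 + m)/(2*m))
u(v, q) = -10 + 1/v
(-119/(-2)*(-243) + 4126)/(44662 + u(63 - 13, c(3))) = (-119/(-2)*(-243) + 4126)/(44662 + (-10 + 1/(63 - 13))) = (-119*(-1/2)*(-243) + 4126)/(44662 + (-10 + 1/50)) = ((119/2)*(-243) + 4126)/(44662 + (-10 + 1/50)) = (-28917/2 + 4126)/(44662 - 499/50) = -20665/(2*2232601/50) = -20665/2*50/2232601 = -516625/2232601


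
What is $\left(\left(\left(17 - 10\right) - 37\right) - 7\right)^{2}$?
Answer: $1369$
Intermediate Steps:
$\left(\left(\left(17 - 10\right) - 37\right) - 7\right)^{2} = \left(\left(7 - 37\right) - 7\right)^{2} = \left(-30 - 7\right)^{2} = \left(-37\right)^{2} = 1369$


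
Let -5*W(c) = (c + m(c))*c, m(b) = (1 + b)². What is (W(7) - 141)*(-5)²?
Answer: -6010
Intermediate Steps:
W(c) = -c*(c + (1 + c)²)/5 (W(c) = -(c + (1 + c)²)*c/5 = -c*(c + (1 + c)²)/5)
(W(7) - 141)*(-5)² = (-⅕*7*(7 + (1 + 7)²) - 141)*(-5)² = (-⅕*7*(7 + 8²) - 141)*25 = (-⅕*7*(7 + 64) - 141)*25 = (-⅕*7*71 - 141)*25 = (-497/5 - 141)*25 = -1202/5*25 = -6010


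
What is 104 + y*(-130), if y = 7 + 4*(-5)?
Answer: 1794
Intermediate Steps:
y = -13 (y = 7 - 20 = -13)
104 + y*(-130) = 104 - 13*(-130) = 104 + 1690 = 1794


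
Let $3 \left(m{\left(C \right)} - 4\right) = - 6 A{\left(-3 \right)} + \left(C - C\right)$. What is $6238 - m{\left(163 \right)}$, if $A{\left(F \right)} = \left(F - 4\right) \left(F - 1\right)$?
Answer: $6290$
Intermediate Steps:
$A{\left(F \right)} = \left(-1 + F\right) \left(-4 + F\right)$ ($A{\left(F \right)} = \left(-4 + F\right) \left(-1 + F\right) = \left(-1 + F\right) \left(-4 + F\right)$)
$m{\left(C \right)} = -52$ ($m{\left(C \right)} = 4 + \frac{- 6 \left(4 + \left(-3\right)^{2} - -15\right) + \left(C - C\right)}{3} = 4 + \frac{- 6 \left(4 + 9 + 15\right) + 0}{3} = 4 + \frac{\left(-6\right) 28 + 0}{3} = 4 + \frac{-168 + 0}{3} = 4 + \frac{1}{3} \left(-168\right) = 4 - 56 = -52$)
$6238 - m{\left(163 \right)} = 6238 - -52 = 6238 + 52 = 6290$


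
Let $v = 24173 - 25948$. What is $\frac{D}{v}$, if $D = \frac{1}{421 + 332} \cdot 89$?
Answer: $- \frac{89}{1336575} \approx -6.6588 \cdot 10^{-5}$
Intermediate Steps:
$v = -1775$
$D = \frac{89}{753}$ ($D = \frac{1}{753} \cdot 89 = \frac{89}{753} \approx 0.11819$)
$\frac{D}{v} = \frac{89}{753 \left(-1775\right)} = \frac{89}{753} \left(- \frac{1}{1775}\right) = - \frac{89}{1336575}$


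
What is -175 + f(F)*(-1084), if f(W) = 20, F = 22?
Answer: -21855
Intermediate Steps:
-175 + f(F)*(-1084) = -175 + 20*(-1084) = -175 - 21680 = -21855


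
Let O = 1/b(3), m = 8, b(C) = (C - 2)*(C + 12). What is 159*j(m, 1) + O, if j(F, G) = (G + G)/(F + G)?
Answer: 177/5 ≈ 35.400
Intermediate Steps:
b(C) = (-2 + C)*(12 + C)
j(F, G) = 2*G/(F + G) (j(F, G) = (2*G)/(F + G) = 2*G/(F + G))
O = 1/15 (O = 1/(-24 + 3² + 10*3) = 1/(-24 + 9 + 30) = 1/15 ≈ 0.066667)
159*j(m, 1) + O = 159*(2*1/(8 + 1)) + 1/15 = 159*(2*1/9) + 1/15 = 159*(2*1*(⅑)) + 1/15 = 159*(2/9) + 1/15 = 106/3 + 1/15 = 177/5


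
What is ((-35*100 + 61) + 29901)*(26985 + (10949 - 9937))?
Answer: 740856614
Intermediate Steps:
((-35*100 + 61) + 29901)*(26985 + (10949 - 9937)) = ((-3500 + 61) + 29901)*(26985 + 1012) = (-3439 + 29901)*27997 = 26462*27997 = 740856614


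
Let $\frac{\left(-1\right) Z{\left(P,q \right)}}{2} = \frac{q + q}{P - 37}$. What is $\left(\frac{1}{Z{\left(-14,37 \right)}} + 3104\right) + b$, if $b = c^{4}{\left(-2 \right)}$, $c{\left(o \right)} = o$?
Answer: $\frac{461811}{148} \approx 3120.3$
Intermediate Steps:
$Z{\left(P,q \right)} = - \frac{4 q}{-37 + P}$ ($Z{\left(P,q \right)} = - 2 \frac{q + q}{P - 37} = - 2 \frac{2 q}{-37 + P} = - \frac{4 q}{-37 + P}$)
$b = 16$ ($b = \left(-2\right)^{4} = 16$)
$\left(\frac{1}{Z{\left(-14,37 \right)}} + 3104\right) + b = \left(\frac{1}{\left(-4\right) 37 \frac{1}{-37 - 14}} + 3104\right) + 16 = \left(\frac{1}{\left(-4\right) 37 \frac{1}{-51}} + 3104\right) + 16 = \left(\frac{1}{\left(-4\right) 37 \left(- \frac{1}{51}\right)} + 3104\right) + 16 = \left(\frac{1}{\frac{148}{51}} + 3104\right) + 16 = \left(\frac{51}{148} + 3104\right) + 16 = \frac{459443}{148} + 16 = \frac{461811}{148}$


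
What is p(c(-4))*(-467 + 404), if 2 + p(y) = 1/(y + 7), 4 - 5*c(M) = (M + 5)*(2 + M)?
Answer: 4851/41 ≈ 118.32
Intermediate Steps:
c(M) = 4/5 - (2 + M)*(5 + M)/5 (c(M) = 4/5 - (M + 5)*(2 + M)/5 = 4/5 - (5 + M)*(2 + M)/5 = 4/5 - (2 + M)*(5 + M)/5)
p(y) = -2 + 1/(7 + y) (p(y) = -2 + 1/(y + 7) = -2 + 1/(7 + y))
p(c(-4))*(-467 + 404) = ((-13 - 2*(-6/5 - 7/5*(-4) - 1/5*(-4)**2))/(7 + (-6/5 - 7/5*(-4) - 1/5*(-4)**2)))*(-467 + 404) = ((-13 - 2*(-6/5 + 28/5 - 1/5*16))/(7 + (-6/5 + 28/5 - 1/5*16)))*(-63) = ((-13 - 2*(-6/5 + 28/5 - 16/5))/(7 + (-6/5 + 28/5 - 16/5)))*(-63) = ((-13 - 2*6/5)/(7 + 6/5))*(-63) = ((-13 - 12/5)/(41/5))*(-63) = ((5/41)*(-77/5))*(-63) = -77/41*(-63) = 4851/41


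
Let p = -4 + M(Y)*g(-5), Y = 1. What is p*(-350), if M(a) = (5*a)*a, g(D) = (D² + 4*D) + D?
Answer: 1400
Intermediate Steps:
g(D) = D² + 5*D
M(a) = 5*a²
p = -4 (p = -4 + (5*1²)*(-5*(5 - 5)) = -4 + (5*1)*(-5*0) = -4 + 5*0 = -4 + 0 = -4)
p*(-350) = -4*(-350) = 1400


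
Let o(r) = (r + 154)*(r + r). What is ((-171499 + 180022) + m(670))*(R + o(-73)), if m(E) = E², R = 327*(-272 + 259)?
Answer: -7353989571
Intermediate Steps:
o(r) = 2*r*(154 + r) (o(r) = (154 + r)*(2*r) = 2*r*(154 + r))
R = -4251 (R = 327*(-13) = -4251)
((-171499 + 180022) + m(670))*(R + o(-73)) = ((-171499 + 180022) + 670²)*(-4251 + 2*(-73)*(154 - 73)) = (8523 + 448900)*(-4251 + 2*(-73)*81) = 457423*(-4251 - 11826) = 457423*(-16077) = -7353989571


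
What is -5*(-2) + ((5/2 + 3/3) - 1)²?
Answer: 65/4 ≈ 16.250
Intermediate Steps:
-5*(-2) + ((5/2 + 3/3) - 1)² = 10 + ((5*(½) + 3*(⅓)) - 1)² = 10 + ((5/2 + 1) - 1)² = 10 + (7/2 - 1)² = 10 + (5/2)² = 10 + 25/4 = 65/4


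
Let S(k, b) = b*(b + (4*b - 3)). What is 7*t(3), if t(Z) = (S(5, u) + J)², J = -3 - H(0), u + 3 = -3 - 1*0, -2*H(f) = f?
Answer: 266175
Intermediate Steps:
H(f) = -f/2
u = -6 (u = -3 + (-3 - 1*0) = -3 + (-3 + 0) = -3 - 3 = -6)
J = -3 (J = -3 - (-1)*0/2 = -3 - 1*0 = -3 + 0 = -3)
S(k, b) = b*(-3 + 5*b) (S(k, b) = b*(b + (-3 + 4*b)) = b*(-3 + 5*b))
t(Z) = 38025 (t(Z) = (-6*(-3 + 5*(-6)) - 3)² = (-6*(-3 - 30) - 3)² = (-6*(-33) - 3)² = (198 - 3)² = 195² = 38025)
7*t(3) = 7*38025 = 266175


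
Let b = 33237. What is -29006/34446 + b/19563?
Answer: 96239554/112311183 ≈ 0.85690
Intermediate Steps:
-29006/34446 + b/19563 = -29006/34446 + 33237/19563 = -29006*1/34446 + 33237*(1/19563) = -14503/17223 + 11079/6521 = 96239554/112311183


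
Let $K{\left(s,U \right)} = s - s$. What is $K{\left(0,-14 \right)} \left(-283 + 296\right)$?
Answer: $0$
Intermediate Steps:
$K{\left(s,U \right)} = 0$
$K{\left(0,-14 \right)} \left(-283 + 296\right) = 0 \left(-283 + 296\right) = 0 \cdot 13 = 0$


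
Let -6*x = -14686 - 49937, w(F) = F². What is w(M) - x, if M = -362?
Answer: 240547/2 ≈ 1.2027e+5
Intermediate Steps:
x = 21541/2 (x = -(-14686 - 49937)/6 = -⅙*(-64623) = 21541/2 ≈ 10771.)
w(M) - x = (-362)² - 1*21541/2 = 131044 - 21541/2 = 240547/2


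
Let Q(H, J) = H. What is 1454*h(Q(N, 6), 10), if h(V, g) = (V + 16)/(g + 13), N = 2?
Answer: 26172/23 ≈ 1137.9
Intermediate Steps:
h(V, g) = (16 + V)/(13 + g)
1454*h(Q(N, 6), 10) = 1454*((16 + 2)/(13 + 10)) = 1454*(18/23) = 26172/23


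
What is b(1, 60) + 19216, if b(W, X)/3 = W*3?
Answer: 19225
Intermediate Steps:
b(W, X) = 9*W (b(W, X) = 3*(W*3) = 3*(3*W) = 9*W)
b(1, 60) + 19216 = 9*1 + 19216 = 9 + 19216 = 19225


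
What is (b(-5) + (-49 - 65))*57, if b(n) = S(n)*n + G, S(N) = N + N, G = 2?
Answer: -3534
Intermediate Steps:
S(N) = 2*N
b(n) = 2 + 2*n² (b(n) = (2*n)*n + 2 = 2*n² + 2 = 2 + 2*n²)
(b(-5) + (-49 - 65))*57 = ((2 + 2*(-5)²) + (-49 - 65))*57 = ((2 + 2*25) - 114)*57 = ((2 + 50) - 114)*57 = (52 - 114)*57 = -62*57 = -3534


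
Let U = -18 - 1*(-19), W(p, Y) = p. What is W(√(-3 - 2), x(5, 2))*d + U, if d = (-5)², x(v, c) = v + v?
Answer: 1 + 25*I*√5 ≈ 1.0 + 55.902*I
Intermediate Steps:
x(v, c) = 2*v
d = 25
U = 1 (U = -18 + 19 = 1)
W(√(-3 - 2), x(5, 2))*d + U = √(-3 - 2)*25 + 1 = √(-5)*25 + 1 = (I*√5)*25 + 1 = 25*I*√5 + 1 = 1 + 25*I*√5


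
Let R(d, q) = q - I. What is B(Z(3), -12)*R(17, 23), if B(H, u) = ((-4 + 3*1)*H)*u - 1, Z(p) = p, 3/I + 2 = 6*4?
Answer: 17605/22 ≈ 800.23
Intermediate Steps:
I = 3/22 (I = 3/(-2 + 6*4) = 3/(-2 + 24) = 3/22 ≈ 0.13636)
R(d, q) = -3/22 + q (R(d, q) = q - 1*3/22 = q - 3/22 = -3/22 + q)
B(H, u) = -1 - H*u (B(H, u) = ((-4 + 3)*H)*u - 1 = (-H)*u - 1 = -H*u - 1 = -1 - H*u)
B(Z(3), -12)*R(17, 23) = (-1 - 1*3*(-12))*(-3/22 + 23) = (-1 + 36)*(503/22) = 35*(503/22) = 17605/22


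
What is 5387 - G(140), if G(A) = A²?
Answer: -14213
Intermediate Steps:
5387 - G(140) = 5387 - 1*140² = 5387 - 1*19600 = 5387 - 19600 = -14213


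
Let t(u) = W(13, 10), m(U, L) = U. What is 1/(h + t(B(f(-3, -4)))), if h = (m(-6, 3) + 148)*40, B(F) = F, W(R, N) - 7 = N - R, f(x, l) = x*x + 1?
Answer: 1/5684 ≈ 0.00017593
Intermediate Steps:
f(x, l) = 1 + x² (f(x, l) = x² + 1 = 1 + x²)
W(R, N) = 7 + N - R (W(R, N) = 7 + (N - R) = 7 + N - R)
t(u) = 4 (t(u) = 7 + 10 - 1*13 = 7 + 10 - 13 = 4)
h = 5680 (h = (-6 + 148)*40 = 142*40 = 5680)
1/(h + t(B(f(-3, -4)))) = 1/(5680 + 4) = 1/5684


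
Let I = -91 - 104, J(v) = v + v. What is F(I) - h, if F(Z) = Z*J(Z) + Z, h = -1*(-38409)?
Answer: 37446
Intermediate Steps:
J(v) = 2*v
I = -195
h = 38409
F(Z) = Z + 2*Z² (F(Z) = Z*(2*Z) + Z = 2*Z² + Z = Z + 2*Z²)
F(I) - h = -195*(1 + 2*(-195)) - 1*38409 = -195*(1 - 390) - 38409 = -195*(-389) - 38409 = 75855 - 38409 = 37446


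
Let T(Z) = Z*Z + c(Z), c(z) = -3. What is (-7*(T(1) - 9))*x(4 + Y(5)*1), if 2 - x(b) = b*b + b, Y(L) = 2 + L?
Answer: -10010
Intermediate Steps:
T(Z) = -3 + Z² (T(Z) = Z*Z - 3 = Z² - 3 = -3 + Z²)
x(b) = 2 - b - b² (x(b) = 2 - (b*b + b) = 2 - (b² + b) = 2 - (b + b²) = 2 + (-b - b²) = 2 - b - b²)
(-7*(T(1) - 9))*x(4 + Y(5)*1) = (-7*((-3 + 1²) - 9))*(2 - (4 + (2 + 5)*1) - (4 + (2 + 5)*1)²) = (-7*((-3 + 1) - 9))*(2 - (4 + 7*1) - (4 + 7*1)²) = (-7*(-2 - 9))*(2 - (4 + 7) - (4 + 7)²) = (-7*(-11))*(2 - 1*11 - 1*11²) = 77*(2 - 11 - 1*121) = 77*(2 - 11 - 121) = 77*(-130) = -10010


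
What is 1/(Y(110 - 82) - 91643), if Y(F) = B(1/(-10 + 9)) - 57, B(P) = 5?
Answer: -1/91695 ≈ -1.0906e-5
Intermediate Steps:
Y(F) = -52 (Y(F) = 5 - 57 = -52)
1/(Y(110 - 82) - 91643) = 1/(-52 - 91643) = 1/(-91695) = -1/91695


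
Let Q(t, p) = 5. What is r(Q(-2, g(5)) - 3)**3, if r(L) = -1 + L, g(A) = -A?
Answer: 1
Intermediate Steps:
r(Q(-2, g(5)) - 3)**3 = (-1 + (5 - 3))**3 = (-1 + 2)**3 = 1**3 = 1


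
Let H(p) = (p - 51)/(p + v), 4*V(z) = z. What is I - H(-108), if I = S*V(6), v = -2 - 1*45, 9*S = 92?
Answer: 6653/465 ≈ 14.308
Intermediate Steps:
S = 92/9 (S = (1/9)*92 = 92/9 ≈ 10.222)
v = -47 (v = -2 - 45 = -47)
V(z) = z/4
H(p) = (-51 + p)/(-47 + p) (H(p) = (p - 51)/(p - 47) = (-51 + p)/(-47 + p))
I = 46/3 (I = 92*((1/4)*6)/9 = (92/9)*(3/2) = 46/3 ≈ 15.333)
I - H(-108) = 46/3 - (-51 - 108)/(-47 - 108) = 46/3 - (-159)/(-155) = 46/3 - (-1)*(-159)/155 = 46/3 - 1*159/155 = 46/3 - 159/155 = 6653/465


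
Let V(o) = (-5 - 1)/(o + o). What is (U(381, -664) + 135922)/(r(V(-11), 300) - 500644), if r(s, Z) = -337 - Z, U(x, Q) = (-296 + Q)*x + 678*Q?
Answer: 680030/501281 ≈ 1.3566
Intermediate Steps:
V(o) = -3/o (V(o) = -6*1/(2*o) = -3/o)
U(x, Q) = 678*Q + x*(-296 + Q) (U(x, Q) = x*(-296 + Q) + 678*Q = 678*Q + x*(-296 + Q))
(U(381, -664) + 135922)/(r(V(-11), 300) - 500644) = ((-296*381 + 678*(-664) - 664*381) + 135922)/((-337 - 1*300) - 500644) = ((-112776 - 450192 - 252984) + 135922)/((-337 - 300) - 500644) = (-815952 + 135922)/(-637 - 500644) = -680030/(-501281) = -680030*(-1/501281) = 680030/501281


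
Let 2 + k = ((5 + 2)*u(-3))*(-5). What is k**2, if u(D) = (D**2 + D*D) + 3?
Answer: 543169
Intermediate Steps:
u(D) = 3 + 2*D**2 (u(D) = (D**2 + D**2) + 3 = 2*D**2 + 3 = 3 + 2*D**2)
k = -737 (k = -2 + ((5 + 2)*(3 + 2*(-3)**2))*(-5) = -2 + (7*(3 + 2*9))*(-5) = -2 + (7*(3 + 18))*(-5) = -2 + (7*21)*(-5) = -2 + 147*(-5) = -2 - 735 = -737)
k**2 = (-737)**2 = 543169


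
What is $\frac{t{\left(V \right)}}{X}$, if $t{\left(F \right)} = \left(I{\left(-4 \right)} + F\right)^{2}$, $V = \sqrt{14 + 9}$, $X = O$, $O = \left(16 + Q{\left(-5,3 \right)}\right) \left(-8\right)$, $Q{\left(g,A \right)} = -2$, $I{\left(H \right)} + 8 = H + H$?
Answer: $- \frac{279}{112} + \frac{2 \sqrt{23}}{7} \approx -1.1208$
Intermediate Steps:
$I{\left(H \right)} = -8 + 2 H$ ($I{\left(H \right)} = -8 + \left(H + H\right) = -8 + 2 H$)
$O = -112$ ($O = \left(16 - 2\right) \left(-8\right) = 14 \left(-8\right) = -112$)
$X = -112$
$V = \sqrt{23} \approx 4.7958$
$t{\left(F \right)} = \left(-16 + F\right)^{2}$ ($t{\left(F \right)} = \left(\left(-8 + 2 \left(-4\right)\right) + F\right)^{2} = \left(\left(-8 - 8\right) + F\right)^{2} = \left(-16 + F\right)^{2}$)
$\frac{t{\left(V \right)}}{X} = \frac{\left(-16 + \sqrt{23}\right)^{2}}{-112} = \left(-16 + \sqrt{23}\right)^{2} \left(- \frac{1}{112}\right) = - \frac{\left(-16 + \sqrt{23}\right)^{2}}{112}$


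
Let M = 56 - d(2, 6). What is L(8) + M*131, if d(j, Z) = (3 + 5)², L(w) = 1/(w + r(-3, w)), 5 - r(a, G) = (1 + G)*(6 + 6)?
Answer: -99561/95 ≈ -1048.0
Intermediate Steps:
r(a, G) = -7 - 12*G (r(a, G) = 5 - (1 + G)*(6 + 6) = 5 - (1 + G)*12 = 5 - (12 + 12*G) = 5 + (-12 - 12*G) = -7 - 12*G)
L(w) = 1/(-7 - 11*w) (L(w) = 1/(w + (-7 - 12*w)) = 1/(-7 - 11*w))
d(j, Z) = 64 (d(j, Z) = 8² = 64)
M = -8 (M = 56 - 1*64 = 56 - 64 = -8)
L(8) + M*131 = -1/(7 + 11*8) - 8*131 = -1/(7 + 88) - 1048 = -1/95 - 1048 = -99561/95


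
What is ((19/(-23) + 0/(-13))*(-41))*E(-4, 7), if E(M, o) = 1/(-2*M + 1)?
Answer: 779/207 ≈ 3.7633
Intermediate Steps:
E(M, o) = 1/(1 - 2*M)
((19/(-23) + 0/(-13))*(-41))*E(-4, 7) = ((19/(-23) + 0/(-13))*(-41))*(-1/(-1 + 2*(-4))) = ((19*(-1/23) + 0*(-1/13))*(-41))*(-1/(-1 - 8)) = ((-19/23 + 0)*(-41))*(-1/(-9)) = (-19/23*(-41))*(-1*(-1/9)) = (779/23)*(1/9) = 779/207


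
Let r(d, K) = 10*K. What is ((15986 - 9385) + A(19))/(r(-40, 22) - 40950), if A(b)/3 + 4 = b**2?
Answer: -3836/20365 ≈ -0.18836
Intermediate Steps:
A(b) = -12 + 3*b**2
((15986 - 9385) + A(19))/(r(-40, 22) - 40950) = ((15986 - 9385) + (-12 + 3*19**2))/(10*22 - 40950) = (6601 + (-12 + 3*361))/(220 - 40950) = (6601 + (-12 + 1083))/(-40730) = (6601 + 1071)*(-1/40730) = 7672*(-1/40730) = -3836/20365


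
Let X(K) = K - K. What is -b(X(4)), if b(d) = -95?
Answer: 95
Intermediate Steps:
X(K) = 0
-b(X(4)) = -1*(-95) = 95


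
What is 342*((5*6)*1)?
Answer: 10260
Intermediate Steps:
342*((5*6)*1) = 342*(30*1) = 342*30 = 10260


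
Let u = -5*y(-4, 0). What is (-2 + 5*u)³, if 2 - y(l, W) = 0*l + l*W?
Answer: -140608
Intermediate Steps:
y(l, W) = 2 - W*l (y(l, W) = 2 - (0*l + l*W) = 2 - (0 + W*l) = 2 - W*l)
u = -10 (u = -5*(2 - 1*0*(-4)) = -5*(2 + 0) = -5*2 = -10)
(-2 + 5*u)³ = (-2 + 5*(-10))³ = (-2 - 50)³ = (-52)³ = -140608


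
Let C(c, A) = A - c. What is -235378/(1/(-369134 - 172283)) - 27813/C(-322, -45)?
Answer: 35300229195589/277 ≈ 1.2744e+11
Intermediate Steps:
-235378/(1/(-369134 - 172283)) - 27813/C(-322, -45) = -235378/(1/(-369134 - 172283)) - 27813/(-45 - 1*(-322)) = -235378/(1/(-541417)) - 27813/(-45 + 322) = -235378/(-1/541417) - 27813/277 = -235378*(-541417) - 27813*1/277 = 127437650626 - 27813/277 = 35300229195589/277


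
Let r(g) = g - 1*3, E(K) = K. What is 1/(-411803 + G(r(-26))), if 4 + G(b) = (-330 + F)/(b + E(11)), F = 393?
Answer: -2/823621 ≈ -2.4283e-6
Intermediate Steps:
r(g) = -3 + g (r(g) = g - 3 = -3 + g)
G(b) = -4 + 63/(11 + b) (G(b) = -4 + (-330 + 393)/(b + 11) = -4 + 63/(11 + b))
1/(-411803 + G(r(-26))) = 1/(-411803 + (19 - 4*(-3 - 26))/(11 + (-3 - 26))) = 1/(-411803 + (19 - 4*(-29))/(11 - 29)) = 1/(-411803 + (19 + 116)/(-18)) = 1/(-411803 - 1/18*135) = 1/(-411803 - 15/2) = 1/(-823621/2) = -2/823621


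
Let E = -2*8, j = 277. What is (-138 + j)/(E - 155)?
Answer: -139/171 ≈ -0.81287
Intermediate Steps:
E = -16
(-138 + j)/(E - 155) = (-138 + 277)/(-16 - 155) = 139/(-171) = 139*(-1/171) = -139/171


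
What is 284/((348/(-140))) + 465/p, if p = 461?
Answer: -4541885/40107 ≈ -113.24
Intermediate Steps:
284/((348/(-140))) + 465/p = 284/((348/(-140))) + 465/461 = 284/((348*(-1/140))) + 465*(1/461) = 284/(-87/35) + 465/461 = 284*(-35/87) + 465/461 = -9940/87 + 465/461 = -4541885/40107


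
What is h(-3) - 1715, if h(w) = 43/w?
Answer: -5188/3 ≈ -1729.3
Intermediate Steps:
h(-3) - 1715 = 43/(-3) - 1715 = 43*(-⅓) - 1715 = -43/3 - 1715 = -5188/3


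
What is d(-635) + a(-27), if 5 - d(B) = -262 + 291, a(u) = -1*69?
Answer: -93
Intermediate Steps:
a(u) = -69
d(B) = -24 (d(B) = 5 - (-262 + 291) = 5 - 1*29 = 5 - 29 = -24)
d(-635) + a(-27) = -24 - 69 = -93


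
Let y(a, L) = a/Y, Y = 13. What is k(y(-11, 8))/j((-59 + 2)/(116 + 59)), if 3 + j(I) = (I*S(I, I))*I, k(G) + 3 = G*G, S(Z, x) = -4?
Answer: 11821250/17723199 ≈ 0.66699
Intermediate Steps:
y(a, L) = a/13
k(G) = -3 + G² (k(G) = -3 + G*G = -3 + G²)
j(I) = -3 - 4*I² (j(I) = -3 + (I*(-4))*I = -3 + (-4*I)*I = -3 - 4*I²)
k(y(-11, 8))/j((-59 + 2)/(116 + 59)) = (-3 + ((1/13)*(-11))²)/(-3 - 4*(-59 + 2)²/(116 + 59)²) = (-3 + (-11/13)²)/(-3 - 4*(-57/175)²) = (-3 + 121/169)/(-3 - 4*(-57*1/175)²) = -386/(169*(-3 - 4*(-57/175)²)) = -386/(169*(-3 - 4*3249/30625)) = -386/(169*(-3 - 12996/30625)) = -386/(169*(-104871/30625)) = -386/169*(-30625/104871) = 11821250/17723199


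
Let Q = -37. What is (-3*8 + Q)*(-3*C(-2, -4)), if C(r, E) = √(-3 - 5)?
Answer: 366*I*√2 ≈ 517.6*I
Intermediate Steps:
C(r, E) = 2*I*√2 (C(r, E) = √(-8) = 2*I*√2)
(-3*8 + Q)*(-3*C(-2, -4)) = (-3*8 - 37)*(-6*I*√2) = (-24 - 37)*(-6*I*√2) = -(-366)*I*√2 = 366*I*√2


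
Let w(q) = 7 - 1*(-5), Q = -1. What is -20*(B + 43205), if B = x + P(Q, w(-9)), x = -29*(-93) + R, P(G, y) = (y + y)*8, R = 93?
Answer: -923740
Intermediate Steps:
w(q) = 12 (w(q) = 7 + 5 = 12)
P(G, y) = 16*y (P(G, y) = (2*y)*8 = 16*y)
x = 2790 (x = -29*(-93) + 93 = 2697 + 93 = 2790)
B = 2982 (B = 2790 + 16*12 = 2790 + 192 = 2982)
-20*(B + 43205) = -20*(2982 + 43205) = -20*46187 = -923740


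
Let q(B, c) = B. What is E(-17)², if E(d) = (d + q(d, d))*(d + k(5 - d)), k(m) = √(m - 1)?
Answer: 358360 - 39304*√21 ≈ 1.7825e+5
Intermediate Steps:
k(m) = √(-1 + m)
E(d) = 2*d*(d + √(4 - d)) (E(d) = (d + d)*(d + √(-1 + (5 - d))) = (2*d)*(d + √(4 - d)) = 2*d*(d + √(4 - d)))
E(-17)² = (2*(-17)*(-17 + √(4 - 1*(-17))))² = (2*(-17)*(-17 + √(4 + 17)))² = (2*(-17)*(-17 + √21))² = (578 - 34*√21)²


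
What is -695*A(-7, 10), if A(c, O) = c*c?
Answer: -34055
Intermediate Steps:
A(c, O) = c²
-695*A(-7, 10) = -695*(-7)² = -695*49 = -34055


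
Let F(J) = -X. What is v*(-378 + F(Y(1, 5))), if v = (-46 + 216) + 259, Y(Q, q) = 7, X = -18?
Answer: -154440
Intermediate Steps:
v = 429 (v = 170 + 259 = 429)
F(J) = 18 (F(J) = -1*(-18) = 18)
v*(-378 + F(Y(1, 5))) = 429*(-378 + 18) = 429*(-360) = -154440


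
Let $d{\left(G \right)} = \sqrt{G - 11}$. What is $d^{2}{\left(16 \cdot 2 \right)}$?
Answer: $21$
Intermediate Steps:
$d{\left(G \right)} = \sqrt{-11 + G}$
$d^{2}{\left(16 \cdot 2 \right)} = \left(\sqrt{-11 + 16 \cdot 2}\right)^{2} = \left(\sqrt{-11 + 32}\right)^{2} = \left(\sqrt{21}\right)^{2} = 21$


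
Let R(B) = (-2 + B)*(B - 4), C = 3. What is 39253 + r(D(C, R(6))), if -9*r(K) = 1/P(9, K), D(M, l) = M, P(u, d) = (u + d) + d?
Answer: 5299154/135 ≈ 39253.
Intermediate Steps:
P(u, d) = u + 2*d (P(u, d) = (d + u) + d = u + 2*d)
R(B) = (-4 + B)*(-2 + B) (R(B) = (-2 + B)*(-4 + B) = (-4 + B)*(-2 + B))
r(K) = -1/(9*(9 + 2*K))
39253 + r(D(C, R(6))) = 39253 - 1/(81 + 18*3) = 39253 - 1/(81 + 54) = 39253 - 1/135 = 5299154/135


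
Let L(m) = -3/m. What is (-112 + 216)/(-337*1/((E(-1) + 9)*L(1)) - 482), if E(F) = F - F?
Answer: -2808/12677 ≈ -0.22150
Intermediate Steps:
E(F) = 0
(-112 + 216)/(-337*1/((E(-1) + 9)*L(1)) - 482) = (-112 + 216)/(-337*(-1/(3*(0 + 9))) - 482) = 104/(-337/(-3*1*9) - 482) = 104/(-337/((-3*9)) - 482) = 104/(-337/(-27) - 482) = 104/(-337*(-1/27) - 482) = 104/(337/27 - 482) = 104/(-12677/27) = 104*(-27/12677) = -2808/12677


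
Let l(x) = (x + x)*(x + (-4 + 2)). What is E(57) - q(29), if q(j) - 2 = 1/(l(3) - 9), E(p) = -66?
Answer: -203/3 ≈ -67.667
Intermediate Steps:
l(x) = 2*x*(-2 + x) (l(x) = (2*x)*(x - 2) = (2*x)*(-2 + x) = 2*x*(-2 + x))
q(j) = 5/3 (q(j) = 2 + 1/(2*3*(-2 + 3) - 9) = 2 + 1/(2*3*1 - 9) = 2 + 1/(6 - 9) = 2 + 1/(-3) = 2 - ⅓ = 5/3)
E(57) - q(29) = -66 - 1*5/3 = -66 - 5/3 = -203/3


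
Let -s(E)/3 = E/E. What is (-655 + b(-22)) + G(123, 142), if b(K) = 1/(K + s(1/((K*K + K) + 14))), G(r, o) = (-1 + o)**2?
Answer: 480649/25 ≈ 19226.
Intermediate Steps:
s(E) = -3 (s(E) = -3*E/E = -3*1 = -3)
b(K) = 1/(-3 + K) (b(K) = 1/(K - 3) = 1/(-3 + K))
(-655 + b(-22)) + G(123, 142) = (-655 + 1/(-3 - 22)) + (-1 + 142)**2 = (-655 + 1/(-25)) + 141**2 = (-655 - 1/25) + 19881 = -16376/25 + 19881 = 480649/25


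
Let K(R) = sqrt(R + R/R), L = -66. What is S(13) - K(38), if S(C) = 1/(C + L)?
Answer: -1/53 - sqrt(39) ≈ -6.2639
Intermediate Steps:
S(C) = 1/(-66 + C) (S(C) = 1/(C - 66) = 1/(-66 + C))
K(R) = sqrt(1 + R) (K(R) = sqrt(R + 1) = sqrt(1 + R))
S(13) - K(38) = 1/(-66 + 13) - sqrt(1 + 38) = 1/(-53) - sqrt(39) = -1/53 - sqrt(39)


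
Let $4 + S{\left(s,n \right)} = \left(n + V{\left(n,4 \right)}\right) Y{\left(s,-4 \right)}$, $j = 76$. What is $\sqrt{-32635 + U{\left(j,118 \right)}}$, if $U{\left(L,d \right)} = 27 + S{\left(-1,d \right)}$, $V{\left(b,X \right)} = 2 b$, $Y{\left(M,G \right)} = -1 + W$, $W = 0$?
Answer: $i \sqrt{32966} \approx 181.57 i$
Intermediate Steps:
$Y{\left(M,G \right)} = -1$ ($Y{\left(M,G \right)} = -1 + 0 = -1$)
$S{\left(s,n \right)} = -4 - 3 n$ ($S{\left(s,n \right)} = -4 + \left(n + 2 n\right) \left(-1\right) = -4 + 3 n \left(-1\right) = -4 - 3 n$)
$U{\left(L,d \right)} = 23 - 3 d$ ($U{\left(L,d \right)} = 27 - \left(4 + 3 d\right) = 23 - 3 d$)
$\sqrt{-32635 + U{\left(j,118 \right)}} = \sqrt{-32635 + \left(23 - 354\right)} = \sqrt{-32635 - 331} = \sqrt{-32966} = i \sqrt{32966}$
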